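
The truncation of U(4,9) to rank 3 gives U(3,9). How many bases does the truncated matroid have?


Truncating U(4,9) to rank 3 gives U(3,9).
Bases of U(3,9) are all 3-element subsets of 9 elements.
Number of bases = C(9,3) = (9 * 8 * 7) / (1 * 2 * 3) = 84.

84


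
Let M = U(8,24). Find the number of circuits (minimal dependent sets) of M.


In U(8,24), circuits are the (9)-element subsets.
Any set of 9 elements is dependent, and removing any one element gives
an independent set of size 8, so it is a minimal dependent set.
Number of circuits = C(24,9) = 24! / (9! * 15!) = 1307504.

1307504


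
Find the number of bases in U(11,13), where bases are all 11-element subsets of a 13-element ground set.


Bases of U(11,13) are all 11-element subsets of the 13-element ground set.
Number of bases = C(13,11).
C(13,11) = 13! / (11! * 2!) = 78.

78


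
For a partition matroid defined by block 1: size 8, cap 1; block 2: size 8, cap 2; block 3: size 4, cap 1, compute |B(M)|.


A basis picks exactly ci elements from block i.
Number of bases = product of C(|Si|, ci).
= C(8,1) * C(8,2) * C(4,1)
= 8 * 28 * 4
= 896.

896


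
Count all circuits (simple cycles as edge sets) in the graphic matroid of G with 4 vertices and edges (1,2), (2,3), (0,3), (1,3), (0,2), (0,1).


A circuit in a graphic matroid = edge set of a simple cycle.
G has 4 vertices and 6 edges.
Enumerating all minimal edge subsets forming cycles...
Total circuits found: 7.

7


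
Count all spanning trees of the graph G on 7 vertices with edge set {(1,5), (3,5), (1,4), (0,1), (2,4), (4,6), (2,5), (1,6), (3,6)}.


By Kirchhoff's matrix tree theorem, the number of spanning trees equals
the determinant of any cofactor of the Laplacian matrix L.
G has 7 vertices and 9 edges.
Computing the (6 x 6) cofactor determinant gives 35.

35


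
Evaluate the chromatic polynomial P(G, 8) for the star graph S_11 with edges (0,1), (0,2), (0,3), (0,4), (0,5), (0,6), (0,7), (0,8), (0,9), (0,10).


P(tree, k) = k * (k-1)^(10) for any tree on 11 vertices.
P(8) = 8 * 7^10 = 8 * 282475249 = 2259801992.

2259801992


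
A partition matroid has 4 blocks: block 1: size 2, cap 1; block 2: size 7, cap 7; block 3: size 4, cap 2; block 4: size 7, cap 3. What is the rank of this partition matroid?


Rank of a partition matroid = sum of min(|Si|, ci) for each block.
= min(2,1) + min(7,7) + min(4,2) + min(7,3)
= 1 + 7 + 2 + 3
= 13.

13


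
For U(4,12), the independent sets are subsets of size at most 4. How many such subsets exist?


Independent sets of U(4,12) are all subsets of size <= 4.
Count = (12 choose 0) + (12 choose 1) + (12 choose 2) + (12 choose 3) + (12 choose 4)
     = 1 + 12 + 66 + 220 + 495
     = 794.

794


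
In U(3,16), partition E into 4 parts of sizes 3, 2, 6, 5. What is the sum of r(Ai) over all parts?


r(Ai) = min(|Ai|, 3) for each part.
Sum = min(3,3) + min(2,3) + min(6,3) + min(5,3)
    = 3 + 2 + 3 + 3
    = 11.

11


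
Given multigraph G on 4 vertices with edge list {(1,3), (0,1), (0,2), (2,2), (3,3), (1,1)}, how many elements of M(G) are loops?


In a graphic matroid, a loop is a self-loop edge (u,u) with rank 0.
Examining all 6 edges for self-loops...
Self-loops found: (2,2), (3,3), (1,1)
Number of loops = 3.

3


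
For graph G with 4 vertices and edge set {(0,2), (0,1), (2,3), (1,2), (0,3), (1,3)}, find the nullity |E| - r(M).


Cycle rank (nullity) = |E| - r(M) = |E| - (|V| - c).
|E| = 6, |V| = 4, c = 1.
Nullity = 6 - (4 - 1) = 6 - 3 = 3.

3


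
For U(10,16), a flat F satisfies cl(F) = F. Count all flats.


Flats of U(10,16): every subset of size < 10 is a flat, plus E itself.
Count = (16 choose 0) + (16 choose 1) + (16 choose 2) + (16 choose 3) + (16 choose 4) + (16 choose 5) + (16 choose 6) + (16 choose 7) + (16 choose 8) + (16 choose 9) + 1
     = 1 + 16 + 120 + 560 + 1820 + 4368 + 8008 + 11440 + 12870 + 11440 + 1
     = 50644.

50644


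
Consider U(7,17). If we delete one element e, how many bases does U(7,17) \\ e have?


Deleting e from U(7,17) gives U(7,16) since n > r.
Bases of U(7,16) = C(16,7) = 16! / (7! * 9!) = 11440.

11440


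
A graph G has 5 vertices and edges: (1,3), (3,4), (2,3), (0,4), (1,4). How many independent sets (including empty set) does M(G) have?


An independent set in a graphic matroid is an acyclic edge subset.
G has 5 vertices and 5 edges.
Enumerate all 2^5 = 32 subsets, checking for acyclicity.
Total independent sets = 28.

28


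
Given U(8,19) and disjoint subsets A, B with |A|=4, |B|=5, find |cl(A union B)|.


|A union B| = 4 + 5 = 9 (disjoint).
In U(8,19), cl(S) = S if |S| < 8, else cl(S) = E.
Since 9 >= 8, cl(A union B) = E.
|cl(A union B)| = 19.

19


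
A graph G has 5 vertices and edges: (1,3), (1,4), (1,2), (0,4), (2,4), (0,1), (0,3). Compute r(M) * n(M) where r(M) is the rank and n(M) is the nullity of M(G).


r(M) = |V| - c = 5 - 1 = 4.
nullity = |E| - r(M) = 7 - 4 = 3.
Product = 4 * 3 = 12.

12


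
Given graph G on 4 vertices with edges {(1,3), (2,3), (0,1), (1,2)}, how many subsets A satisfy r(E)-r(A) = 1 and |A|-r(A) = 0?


R(x,y) = sum over A in 2^E of x^(r(E)-r(A)) * y^(|A|-r(A)).
G has 4 vertices, 4 edges. r(E) = 3.
Enumerate all 2^4 = 16 subsets.
Count subsets with r(E)-r(A)=1 and |A|-r(A)=0: 6.

6


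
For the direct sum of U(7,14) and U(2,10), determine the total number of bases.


Bases of a direct sum M1 + M2: |B| = |B(M1)| * |B(M2)|.
|B(U(7,14))| = C(14,7) = 3432.
|B(U(2,10))| = C(10,2) = 45.
Total bases = 3432 * 45 = 154440.

154440


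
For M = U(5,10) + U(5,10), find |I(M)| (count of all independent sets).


For a direct sum, |I(M1+M2)| = |I(M1)| * |I(M2)|.
|I(U(5,10))| = sum C(10,k) for k=0..5 = 638.
|I(U(5,10))| = sum C(10,k) for k=0..5 = 638.
Total = 638 * 638 = 407044.

407044


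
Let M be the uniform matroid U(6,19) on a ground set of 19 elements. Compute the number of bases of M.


Bases of U(6,19) are all 6-element subsets of the 19-element ground set.
Number of bases = C(19,6).
C(19,6) = 27132.

27132


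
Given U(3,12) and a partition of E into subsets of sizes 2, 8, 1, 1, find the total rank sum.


r(Ai) = min(|Ai|, 3) for each part.
Sum = min(2,3) + min(8,3) + min(1,3) + min(1,3)
    = 2 + 3 + 1 + 1
    = 7.

7


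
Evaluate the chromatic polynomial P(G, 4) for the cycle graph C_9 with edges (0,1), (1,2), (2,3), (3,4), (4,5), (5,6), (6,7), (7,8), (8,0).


P(C_9, k) = (k-1)^9 + (-1)^9*(k-1).
P(4) = (3)^9 - 3
= 19683 - 3 = 19680.

19680


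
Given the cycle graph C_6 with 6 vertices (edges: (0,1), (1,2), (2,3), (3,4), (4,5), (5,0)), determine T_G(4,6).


T(C_6; x,y) = x + x^2 + ... + x^(5) + y.
T(4,6) = 4^1 + 4^2 + 4^3 + 4^4 + 4^5 + 6
= 4 + 16 + 64 + 256 + 1024 + 6
= 1370.

1370


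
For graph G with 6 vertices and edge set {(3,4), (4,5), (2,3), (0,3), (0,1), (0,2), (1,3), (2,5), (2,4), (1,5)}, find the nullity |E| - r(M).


Cycle rank (nullity) = |E| - r(M) = |E| - (|V| - c).
|E| = 10, |V| = 6, c = 1.
Nullity = 10 - (6 - 1) = 10 - 5 = 5.

5


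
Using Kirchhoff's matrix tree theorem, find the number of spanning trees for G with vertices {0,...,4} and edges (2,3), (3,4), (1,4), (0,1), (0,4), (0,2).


By Kirchhoff's matrix tree theorem, the number of spanning trees equals
the determinant of any cofactor of the Laplacian matrix L.
G has 5 vertices and 6 edges.
Computing the (4 x 4) cofactor determinant gives 11.

11


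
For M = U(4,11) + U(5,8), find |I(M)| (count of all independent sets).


For a direct sum, |I(M1+M2)| = |I(M1)| * |I(M2)|.
|I(U(4,11))| = sum C(11,k) for k=0..4 = 562.
|I(U(5,8))| = sum C(8,k) for k=0..5 = 219.
Total = 562 * 219 = 123078.

123078


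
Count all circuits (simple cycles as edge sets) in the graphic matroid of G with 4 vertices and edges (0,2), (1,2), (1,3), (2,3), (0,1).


A circuit in a graphic matroid = edge set of a simple cycle.
G has 4 vertices and 5 edges.
Enumerating all minimal edge subsets forming cycles...
Total circuits found: 3.

3


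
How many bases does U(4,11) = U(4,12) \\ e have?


Deleting e from U(4,12) gives U(4,11) since n > r.
Bases of U(4,11) = C(11,4) = 11! / (4! * 7!) = 330.

330


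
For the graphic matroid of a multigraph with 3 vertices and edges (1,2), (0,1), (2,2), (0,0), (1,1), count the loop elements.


In a graphic matroid, a loop is a self-loop edge (u,u) with rank 0.
Examining all 5 edges for self-loops...
Self-loops found: (2,2), (0,0), (1,1)
Number of loops = 3.

3


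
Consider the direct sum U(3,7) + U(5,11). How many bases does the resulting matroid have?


Bases of a direct sum M1 + M2: |B| = |B(M1)| * |B(M2)|.
|B(U(3,7))| = C(7,3) = 35.
|B(U(5,11))| = C(11,5) = 462.
Total bases = 35 * 462 = 16170.

16170


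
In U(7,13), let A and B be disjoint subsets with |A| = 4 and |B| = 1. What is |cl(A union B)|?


|A union B| = 4 + 1 = 5 (disjoint).
In U(7,13), cl(S) = S if |S| < 7, else cl(S) = E.
Since 5 < 7, cl(A union B) = A union B.
|cl(A union B)| = 5.

5


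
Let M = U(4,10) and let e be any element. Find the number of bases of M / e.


Contracting e from U(4,10) gives U(3,9).
Bases of U(3,9) = C(9,3) = 9! / (3! * 6!) = 84.

84


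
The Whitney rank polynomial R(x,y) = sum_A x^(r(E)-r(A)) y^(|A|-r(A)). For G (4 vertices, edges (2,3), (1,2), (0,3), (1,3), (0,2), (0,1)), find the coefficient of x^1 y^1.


R(x,y) = sum over A in 2^E of x^(r(E)-r(A)) * y^(|A|-r(A)).
G has 4 vertices, 6 edges. r(E) = 3.
Enumerate all 2^6 = 64 subsets.
Count subsets with r(E)-r(A)=1 and |A|-r(A)=1: 4.

4


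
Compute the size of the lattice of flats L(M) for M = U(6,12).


Flats of U(6,12): every subset of size < 6 is a flat, plus E itself.
Count = C(12,0) + C(12,1) + C(12,2) + C(12,3) + C(12,4) + C(12,5) + 1
     = 1 + 12 + 66 + 220 + 495 + 792 + 1
     = 1587.

1587


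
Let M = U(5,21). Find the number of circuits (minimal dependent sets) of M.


In U(5,21), circuits are the (6)-element subsets.
Any set of 6 elements is dependent, and removing any one element gives
an independent set of size 5, so it is a minimal dependent set.
Number of circuits = (21 choose 6) = 54264.

54264


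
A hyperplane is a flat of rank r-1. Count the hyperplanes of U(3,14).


Hyperplanes of U(3,14) are flats of rank 2.
In a uniform matroid, these are exactly the (2)-element subsets.
Count = (14 choose 2) = 91.

91


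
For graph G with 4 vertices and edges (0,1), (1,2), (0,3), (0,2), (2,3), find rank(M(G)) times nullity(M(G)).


r(M) = |V| - c = 4 - 1 = 3.
nullity = |E| - r(M) = 5 - 3 = 2.
Product = 3 * 2 = 6.

6


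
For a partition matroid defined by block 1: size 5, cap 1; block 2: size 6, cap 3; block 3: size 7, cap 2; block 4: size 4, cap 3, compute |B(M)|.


A basis picks exactly ci elements from block i.
Number of bases = product of C(|Si|, ci).
= C(5,1) * C(6,3) * C(7,2) * C(4,3)
= 5 * 20 * 21 * 4
= 8400.

8400


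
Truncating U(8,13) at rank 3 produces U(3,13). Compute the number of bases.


Truncating U(8,13) to rank 3 gives U(3,13).
Bases of U(3,13) are all 3-element subsets of 13 elements.
Number of bases = C(13,3) = 13! / (3! * 10!) = 286.

286


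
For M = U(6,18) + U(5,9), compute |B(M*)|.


(M1+M2)* = M1* + M2*.
M1* = U(12,18), bases: C(18,12) = 18564.
M2* = U(4,9), bases: C(9,4) = 126.
|B(M*)| = 18564 * 126 = 2339064.

2339064


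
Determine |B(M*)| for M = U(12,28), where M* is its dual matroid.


The dual of U(r,n) is U(n-r, n) = U(16,28).
Bases of U(16,28) are all (16)-element subsets.
|B(M*)| = C(28,16) = 30421755.

30421755


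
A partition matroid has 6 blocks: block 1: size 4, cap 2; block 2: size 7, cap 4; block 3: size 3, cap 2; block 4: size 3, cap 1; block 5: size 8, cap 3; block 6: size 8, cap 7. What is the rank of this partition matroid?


Rank of a partition matroid = sum of min(|Si|, ci) for each block.
= min(4,2) + min(7,4) + min(3,2) + min(3,1) + min(8,3) + min(8,7)
= 2 + 4 + 2 + 1 + 3 + 7
= 19.

19


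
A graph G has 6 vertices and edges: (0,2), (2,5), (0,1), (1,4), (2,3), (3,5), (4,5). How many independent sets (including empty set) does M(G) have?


An independent set in a graphic matroid is an acyclic edge subset.
G has 6 vertices and 7 edges.
Enumerate all 2^7 = 128 subsets, checking for acyclicity.
Total independent sets = 108.

108


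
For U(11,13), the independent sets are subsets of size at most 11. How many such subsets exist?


Independent sets of U(11,13) are all subsets of size <= 11.
Count = (13 choose 0) + (13 choose 1) + (13 choose 2) + (13 choose 3) + (13 choose 4) + (13 choose 5) + (13 choose 6) + (13 choose 7) + (13 choose 8) + (13 choose 9) + (13 choose 10) + (13 choose 11)
     = 1 + 13 + 78 + 286 + 715 + 1287 + 1716 + 1716 + 1287 + 715 + 286 + 78
     = 8178.

8178


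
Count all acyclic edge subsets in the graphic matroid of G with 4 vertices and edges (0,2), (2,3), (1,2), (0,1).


An independent set in a graphic matroid is an acyclic edge subset.
G has 4 vertices and 4 edges.
Enumerate all 2^4 = 16 subsets, checking for acyclicity.
Total independent sets = 14.

14


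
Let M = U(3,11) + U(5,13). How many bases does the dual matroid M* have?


(M1+M2)* = M1* + M2*.
M1* = U(8,11), bases: C(11,8) = 165.
M2* = U(8,13), bases: C(13,8) = 1287.
|B(M*)| = 165 * 1287 = 212355.

212355


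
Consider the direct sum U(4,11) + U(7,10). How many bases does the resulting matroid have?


Bases of a direct sum M1 + M2: |B| = |B(M1)| * |B(M2)|.
|B(U(4,11))| = C(11,4) = 330.
|B(U(7,10))| = C(10,7) = 120.
Total bases = 330 * 120 = 39600.

39600


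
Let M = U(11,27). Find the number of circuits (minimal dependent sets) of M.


In U(11,27), circuits are the (12)-element subsets.
Any set of 12 elements is dependent, and removing any one element gives
an independent set of size 11, so it is a minimal dependent set.
Number of circuits = C(27,12) = 27! / (12! * 15!) = 17383860.

17383860


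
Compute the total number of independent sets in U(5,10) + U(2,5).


For a direct sum, |I(M1+M2)| = |I(M1)| * |I(M2)|.
|I(U(5,10))| = sum C(10,k) for k=0..5 = 638.
|I(U(2,5))| = sum C(5,k) for k=0..2 = 16.
Total = 638 * 16 = 10208.

10208


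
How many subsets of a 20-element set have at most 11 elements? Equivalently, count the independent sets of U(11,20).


Independent sets of U(11,20) are all subsets of size <= 11.
Count = C(20,0) + C(20,1) + C(20,2) + C(20,3) + C(20,4) + C(20,5) + C(20,6) + C(20,7) + C(20,8) + C(20,9) + C(20,10) + C(20,11)
     = 1 + 20 + 190 + 1140 + 4845 + 15504 + 38760 + 77520 + 125970 + 167960 + 184756 + 167960
     = 784626.

784626


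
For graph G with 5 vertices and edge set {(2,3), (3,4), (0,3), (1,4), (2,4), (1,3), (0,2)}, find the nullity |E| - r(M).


Cycle rank (nullity) = |E| - r(M) = |E| - (|V| - c).
|E| = 7, |V| = 5, c = 1.
Nullity = 7 - (5 - 1) = 7 - 4 = 3.

3


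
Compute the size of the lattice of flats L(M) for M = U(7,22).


Flats of U(7,22): every subset of size < 7 is a flat, plus E itself.
Count = C(22,0) + C(22,1) + C(22,2) + C(22,3) + C(22,4) + C(22,5) + C(22,6) + 1
     = 1 + 22 + 231 + 1540 + 7315 + 26334 + 74613 + 1
     = 110057.

110057


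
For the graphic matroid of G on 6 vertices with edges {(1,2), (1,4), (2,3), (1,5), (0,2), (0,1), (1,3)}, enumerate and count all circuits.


A circuit in a graphic matroid = edge set of a simple cycle.
G has 6 vertices and 7 edges.
Enumerating all minimal edge subsets forming cycles...
Total circuits found: 3.

3


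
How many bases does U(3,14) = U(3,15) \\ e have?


Deleting e from U(3,15) gives U(3,14) since n > r.
Bases of U(3,14) = C(14,3) = 14! / (3! * 11!) = 364.

364


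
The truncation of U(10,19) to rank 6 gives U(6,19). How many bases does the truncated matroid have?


Truncating U(10,19) to rank 6 gives U(6,19).
Bases of U(6,19) are all 6-element subsets of 19 elements.
Number of bases = C(19,6) = 19! / (6! * 13!) = 27132.

27132


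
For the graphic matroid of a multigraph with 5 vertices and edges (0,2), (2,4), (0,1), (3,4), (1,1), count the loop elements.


In a graphic matroid, a loop is a self-loop edge (u,u) with rank 0.
Examining all 5 edges for self-loops...
Self-loops found: (1,1)
Number of loops = 1.

1


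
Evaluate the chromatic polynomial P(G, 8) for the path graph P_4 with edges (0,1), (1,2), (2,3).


P(P_4, k) = k * (k-1)^(3).
P(8) = 8 * 7^3 = 8 * 343 = 2744.

2744


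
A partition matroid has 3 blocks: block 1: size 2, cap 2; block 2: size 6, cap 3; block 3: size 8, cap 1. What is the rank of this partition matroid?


Rank of a partition matroid = sum of min(|Si|, ci) for each block.
= min(2,2) + min(6,3) + min(8,1)
= 2 + 3 + 1
= 6.

6


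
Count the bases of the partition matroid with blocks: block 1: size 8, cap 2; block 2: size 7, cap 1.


A basis picks exactly ci elements from block i.
Number of bases = product of C(|Si|, ci).
= C(8,2) * C(7,1)
= 28 * 7
= 196.

196


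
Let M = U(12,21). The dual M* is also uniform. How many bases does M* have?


The dual of U(r,n) is U(n-r, n) = U(9,21).
Bases of U(9,21) are all (9)-element subsets.
|B(M*)| = (21 choose 9) = 293930.

293930


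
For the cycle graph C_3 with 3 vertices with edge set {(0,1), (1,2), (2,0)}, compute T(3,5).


T(C_3; x,y) = x + x^2 + ... + x^(2) + y.
T(3,5) = 3^1 + 3^2 + 5
= 3 + 9 + 5
= 17.

17


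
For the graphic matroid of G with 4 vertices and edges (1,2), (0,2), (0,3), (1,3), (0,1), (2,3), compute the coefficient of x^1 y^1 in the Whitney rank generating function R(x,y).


R(x,y) = sum over A in 2^E of x^(r(E)-r(A)) * y^(|A|-r(A)).
G has 4 vertices, 6 edges. r(E) = 3.
Enumerate all 2^6 = 64 subsets.
Count subsets with r(E)-r(A)=1 and |A|-r(A)=1: 4.

4


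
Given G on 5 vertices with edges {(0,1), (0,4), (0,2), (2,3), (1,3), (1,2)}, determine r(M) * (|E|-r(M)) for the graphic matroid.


r(M) = |V| - c = 5 - 1 = 4.
nullity = |E| - r(M) = 6 - 4 = 2.
Product = 4 * 2 = 8.

8


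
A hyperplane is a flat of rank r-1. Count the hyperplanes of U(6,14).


Hyperplanes of U(6,14) are flats of rank 5.
In a uniform matroid, these are exactly the (5)-element subsets.
Count = (14 choose 5) = 2002.

2002


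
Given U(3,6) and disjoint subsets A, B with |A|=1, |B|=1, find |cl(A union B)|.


|A union B| = 1 + 1 = 2 (disjoint).
In U(3,6), cl(S) = S if |S| < 3, else cl(S) = E.
Since 2 < 3, cl(A union B) = A union B.
|cl(A union B)| = 2.

2


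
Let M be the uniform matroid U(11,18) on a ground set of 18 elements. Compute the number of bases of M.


Bases of U(11,18) are all 11-element subsets of the 18-element ground set.
Number of bases = C(18,11).
C(18,11) = 31824.

31824


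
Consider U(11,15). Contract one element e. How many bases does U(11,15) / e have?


Contracting e from U(11,15) gives U(10,14).
Bases of U(10,14) = C(14,10) = 1001.

1001


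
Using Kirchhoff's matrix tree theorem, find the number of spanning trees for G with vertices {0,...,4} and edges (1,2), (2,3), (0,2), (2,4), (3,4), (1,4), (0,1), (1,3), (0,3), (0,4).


By Kirchhoff's matrix tree theorem, the number of spanning trees equals
the determinant of any cofactor of the Laplacian matrix L.
G has 5 vertices and 10 edges.
Computing the (4 x 4) cofactor determinant gives 125.

125


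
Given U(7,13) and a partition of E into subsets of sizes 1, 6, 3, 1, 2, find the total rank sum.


r(Ai) = min(|Ai|, 7) for each part.
Sum = min(1,7) + min(6,7) + min(3,7) + min(1,7) + min(2,7)
    = 1 + 6 + 3 + 1 + 2
    = 13.

13


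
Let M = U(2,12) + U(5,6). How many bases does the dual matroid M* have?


(M1+M2)* = M1* + M2*.
M1* = U(10,12), bases: C(12,10) = 66.
M2* = U(1,6), bases: C(6,1) = 6.
|B(M*)| = 66 * 6 = 396.

396


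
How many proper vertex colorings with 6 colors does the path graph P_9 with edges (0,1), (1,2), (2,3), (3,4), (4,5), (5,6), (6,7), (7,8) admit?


P(P_9, k) = k * (k-1)^(8).
P(6) = 6 * 5^8 = 6 * 390625 = 2343750.

2343750


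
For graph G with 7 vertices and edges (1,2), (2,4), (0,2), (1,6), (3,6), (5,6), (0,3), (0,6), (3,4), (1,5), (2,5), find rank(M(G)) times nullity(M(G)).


r(M) = |V| - c = 7 - 1 = 6.
nullity = |E| - r(M) = 11 - 6 = 5.
Product = 6 * 5 = 30.

30


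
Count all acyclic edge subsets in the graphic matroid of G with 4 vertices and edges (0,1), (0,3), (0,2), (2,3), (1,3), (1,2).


An independent set in a graphic matroid is an acyclic edge subset.
G has 4 vertices and 6 edges.
Enumerate all 2^6 = 64 subsets, checking for acyclicity.
Total independent sets = 38.

38


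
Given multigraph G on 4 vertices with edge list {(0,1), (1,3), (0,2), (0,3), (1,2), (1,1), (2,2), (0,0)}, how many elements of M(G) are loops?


In a graphic matroid, a loop is a self-loop edge (u,u) with rank 0.
Examining all 8 edges for self-loops...
Self-loops found: (1,1), (2,2), (0,0)
Number of loops = 3.

3


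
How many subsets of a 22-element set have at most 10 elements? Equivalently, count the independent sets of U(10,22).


Independent sets of U(10,22) are all subsets of size <= 10.
Count = C(22,0) + C(22,1) + C(22,2) + C(22,3) + C(22,4) + C(22,5) + C(22,6) + C(22,7) + C(22,8) + C(22,9) + C(22,10)
     = 1 + 22 + 231 + 1540 + 7315 + 26334 + 74613 + 170544 + 319770 + 497420 + 646646
     = 1744436.

1744436


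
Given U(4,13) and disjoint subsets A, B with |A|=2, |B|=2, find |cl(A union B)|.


|A union B| = 2 + 2 = 4 (disjoint).
In U(4,13), cl(S) = S if |S| < 4, else cl(S) = E.
Since 4 >= 4, cl(A union B) = E.
|cl(A union B)| = 13.

13


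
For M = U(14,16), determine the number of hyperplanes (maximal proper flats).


Hyperplanes of U(14,16) are flats of rank 13.
In a uniform matroid, these are exactly the (13)-element subsets.
Count = C(16,13) = 16! / (13! * 3!) = 560.

560


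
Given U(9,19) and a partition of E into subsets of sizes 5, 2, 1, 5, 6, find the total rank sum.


r(Ai) = min(|Ai|, 9) for each part.
Sum = min(5,9) + min(2,9) + min(1,9) + min(5,9) + min(6,9)
    = 5 + 2 + 1 + 5 + 6
    = 19.

19


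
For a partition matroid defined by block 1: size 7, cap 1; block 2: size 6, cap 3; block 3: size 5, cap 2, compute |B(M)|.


A basis picks exactly ci elements from block i.
Number of bases = product of C(|Si|, ci).
= C(7,1) * C(6,3) * C(5,2)
= 7 * 20 * 10
= 1400.

1400


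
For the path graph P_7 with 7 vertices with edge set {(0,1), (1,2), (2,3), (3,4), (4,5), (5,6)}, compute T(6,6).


A path on 7 vertices is a tree with 6 edges.
T(x,y) = x^(6) for any tree.
T(6,6) = 6^6 = 46656.

46656


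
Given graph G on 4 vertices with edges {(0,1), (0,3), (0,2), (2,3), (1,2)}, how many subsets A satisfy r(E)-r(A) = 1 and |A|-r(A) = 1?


R(x,y) = sum over A in 2^E of x^(r(E)-r(A)) * y^(|A|-r(A)).
G has 4 vertices, 5 edges. r(E) = 3.
Enumerate all 2^5 = 32 subsets.
Count subsets with r(E)-r(A)=1 and |A|-r(A)=1: 2.

2


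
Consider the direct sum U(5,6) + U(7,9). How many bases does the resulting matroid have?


Bases of a direct sum M1 + M2: |B| = |B(M1)| * |B(M2)|.
|B(U(5,6))| = C(6,5) = 6.
|B(U(7,9))| = C(9,7) = 36.
Total bases = 6 * 36 = 216.

216


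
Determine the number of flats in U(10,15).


Flats of U(10,15): every subset of size < 10 is a flat, plus E itself.
Count = C(15,0) + C(15,1) + C(15,2) + C(15,3) + C(15,4) + C(15,5) + C(15,6) + C(15,7) + C(15,8) + C(15,9) + 1
     = 1 + 15 + 105 + 455 + 1365 + 3003 + 5005 + 6435 + 6435 + 5005 + 1
     = 27825.

27825


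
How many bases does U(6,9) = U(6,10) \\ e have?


Deleting e from U(6,10) gives U(6,9) since n > r.
Bases of U(6,9) = C(9,6) = 84.

84


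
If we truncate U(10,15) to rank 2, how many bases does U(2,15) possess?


Truncating U(10,15) to rank 2 gives U(2,15).
Bases of U(2,15) are all 2-element subsets of 15 elements.
Number of bases = C(15,2) = (15 * 14) / (1 * 2) = 105.

105


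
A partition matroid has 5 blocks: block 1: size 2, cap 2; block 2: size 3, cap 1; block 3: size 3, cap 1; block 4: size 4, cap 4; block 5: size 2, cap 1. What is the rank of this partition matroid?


Rank of a partition matroid = sum of min(|Si|, ci) for each block.
= min(2,2) + min(3,1) + min(3,1) + min(4,4) + min(2,1)
= 2 + 1 + 1 + 4 + 1
= 9.

9


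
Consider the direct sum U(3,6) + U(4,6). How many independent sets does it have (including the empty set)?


For a direct sum, |I(M1+M2)| = |I(M1)| * |I(M2)|.
|I(U(3,6))| = sum C(6,k) for k=0..3 = 42.
|I(U(4,6))| = sum C(6,k) for k=0..4 = 57.
Total = 42 * 57 = 2394.

2394


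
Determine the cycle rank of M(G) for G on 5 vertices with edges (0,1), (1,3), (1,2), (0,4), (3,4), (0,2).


Cycle rank (nullity) = |E| - r(M) = |E| - (|V| - c).
|E| = 6, |V| = 5, c = 1.
Nullity = 6 - (5 - 1) = 6 - 4 = 2.

2


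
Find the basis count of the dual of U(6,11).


The dual of U(r,n) is U(n-r, n) = U(5,11).
Bases of U(5,11) are all (5)-element subsets.
|B(M*)| = C(11,5) = 11! / (5! * 6!) = 462.

462


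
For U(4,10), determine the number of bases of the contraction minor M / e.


Contracting e from U(4,10) gives U(3,9).
Bases of U(3,9) = C(9,3) = (9 * 8 * 7) / (1 * 2 * 3) = 84.

84


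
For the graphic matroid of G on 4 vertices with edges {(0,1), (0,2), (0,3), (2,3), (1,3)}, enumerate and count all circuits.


A circuit in a graphic matroid = edge set of a simple cycle.
G has 4 vertices and 5 edges.
Enumerating all minimal edge subsets forming cycles...
Total circuits found: 3.

3


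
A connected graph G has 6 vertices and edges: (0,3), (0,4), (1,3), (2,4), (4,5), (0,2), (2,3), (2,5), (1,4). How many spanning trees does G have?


By Kirchhoff's matrix tree theorem, the number of spanning trees equals
the determinant of any cofactor of the Laplacian matrix L.
G has 6 vertices and 9 edges.
Computing the (5 x 5) cofactor determinant gives 61.

61


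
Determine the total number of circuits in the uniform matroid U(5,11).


In U(5,11), circuits are the (6)-element subsets.
Any set of 6 elements is dependent, and removing any one element gives
an independent set of size 5, so it is a minimal dependent set.
Number of circuits = C(11,6) = 11! / (6! * 5!) = 462.

462


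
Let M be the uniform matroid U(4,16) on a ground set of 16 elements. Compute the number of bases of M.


Bases of U(4,16) are all 4-element subsets of the 16-element ground set.
Number of bases = C(16,4).
(16 choose 4) = 1820.

1820


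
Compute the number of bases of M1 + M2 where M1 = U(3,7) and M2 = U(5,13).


Bases of a direct sum M1 + M2: |B| = |B(M1)| * |B(M2)|.
|B(U(3,7))| = C(7,3) = 35.
|B(U(5,13))| = C(13,5) = 1287.
Total bases = 35 * 1287 = 45045.

45045


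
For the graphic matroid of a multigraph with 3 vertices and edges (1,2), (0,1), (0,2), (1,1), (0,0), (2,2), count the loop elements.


In a graphic matroid, a loop is a self-loop edge (u,u) with rank 0.
Examining all 6 edges for self-loops...
Self-loops found: (1,1), (0,0), (2,2)
Number of loops = 3.

3


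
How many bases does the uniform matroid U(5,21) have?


Bases of U(5,21) are all 5-element subsets of the 21-element ground set.
Number of bases = C(21,5).
C(21,5) = 20349.

20349


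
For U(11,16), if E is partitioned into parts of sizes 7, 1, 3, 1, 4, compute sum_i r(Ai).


r(Ai) = min(|Ai|, 11) for each part.
Sum = min(7,11) + min(1,11) + min(3,11) + min(1,11) + min(4,11)
    = 7 + 1 + 3 + 1 + 4
    = 16.

16


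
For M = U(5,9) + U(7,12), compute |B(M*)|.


(M1+M2)* = M1* + M2*.
M1* = U(4,9), bases: C(9,4) = 126.
M2* = U(5,12), bases: C(12,5) = 792.
|B(M*)| = 126 * 792 = 99792.

99792


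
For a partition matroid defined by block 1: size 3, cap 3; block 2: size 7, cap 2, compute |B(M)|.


A basis picks exactly ci elements from block i.
Number of bases = product of C(|Si|, ci).
= C(3,3) * C(7,2)
= 1 * 21
= 21.

21


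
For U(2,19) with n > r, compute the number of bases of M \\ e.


Deleting e from U(2,19) gives U(2,18) since n > r.
Bases of U(2,18) = C(18,2) = (18 * 17) / (1 * 2) = 153.

153


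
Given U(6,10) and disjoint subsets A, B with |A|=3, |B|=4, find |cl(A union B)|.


|A union B| = 3 + 4 = 7 (disjoint).
In U(6,10), cl(S) = S if |S| < 6, else cl(S) = E.
Since 7 >= 6, cl(A union B) = E.
|cl(A union B)| = 10.

10


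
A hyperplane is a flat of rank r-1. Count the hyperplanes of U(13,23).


Hyperplanes of U(13,23) are flats of rank 12.
In a uniform matroid, these are exactly the (12)-element subsets.
Count = (23 choose 12) = 1352078.

1352078


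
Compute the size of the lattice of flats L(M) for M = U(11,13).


Flats of U(11,13): every subset of size < 11 is a flat, plus E itself.
Count = (13 choose 0) + (13 choose 1) + (13 choose 2) + (13 choose 3) + (13 choose 4) + (13 choose 5) + (13 choose 6) + (13 choose 7) + (13 choose 8) + (13 choose 9) + (13 choose 10) + 1
     = 1 + 13 + 78 + 286 + 715 + 1287 + 1716 + 1716 + 1287 + 715 + 286 + 1
     = 8101.

8101


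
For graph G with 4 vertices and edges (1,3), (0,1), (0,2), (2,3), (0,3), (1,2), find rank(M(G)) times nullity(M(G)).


r(M) = |V| - c = 4 - 1 = 3.
nullity = |E| - r(M) = 6 - 3 = 3.
Product = 3 * 3 = 9.

9


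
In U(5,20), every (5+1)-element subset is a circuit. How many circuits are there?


In U(5,20), circuits are the (6)-element subsets.
Any set of 6 elements is dependent, and removing any one element gives
an independent set of size 5, so it is a minimal dependent set.
Number of circuits = C(20,6) = 38760.

38760


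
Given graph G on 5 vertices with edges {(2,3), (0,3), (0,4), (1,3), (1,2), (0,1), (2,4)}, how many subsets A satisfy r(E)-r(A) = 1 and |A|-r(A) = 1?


R(x,y) = sum over A in 2^E of x^(r(E)-r(A)) * y^(|A|-r(A)).
G has 5 vertices, 7 edges. r(E) = 4.
Enumerate all 2^7 = 128 subsets.
Count subsets with r(E)-r(A)=1 and |A|-r(A)=1: 11.

11


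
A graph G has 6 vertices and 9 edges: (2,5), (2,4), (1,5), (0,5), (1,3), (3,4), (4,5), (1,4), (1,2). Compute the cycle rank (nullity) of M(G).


Cycle rank (nullity) = |E| - r(M) = |E| - (|V| - c).
|E| = 9, |V| = 6, c = 1.
Nullity = 9 - (6 - 1) = 9 - 5 = 4.

4


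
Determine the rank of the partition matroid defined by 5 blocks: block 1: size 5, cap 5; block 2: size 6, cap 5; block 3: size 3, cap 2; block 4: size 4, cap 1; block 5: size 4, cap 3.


Rank of a partition matroid = sum of min(|Si|, ci) for each block.
= min(5,5) + min(6,5) + min(3,2) + min(4,1) + min(4,3)
= 5 + 5 + 2 + 1 + 3
= 16.

16


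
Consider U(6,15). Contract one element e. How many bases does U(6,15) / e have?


Contracting e from U(6,15) gives U(5,14).
Bases of U(5,14) = C(14,5) = 2002.

2002


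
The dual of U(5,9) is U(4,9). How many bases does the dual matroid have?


The dual of U(r,n) is U(n-r, n) = U(4,9).
Bases of U(4,9) are all (4)-element subsets.
|B(M*)| = C(9,4) = (9 * 8 * 7 * 6) / (1 * 2 * 3 * 4) = 126.

126


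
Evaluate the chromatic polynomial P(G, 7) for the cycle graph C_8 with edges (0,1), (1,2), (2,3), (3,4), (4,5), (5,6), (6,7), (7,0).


P(C_8, k) = (k-1)^8 + (-1)^8*(k-1).
P(7) = (6)^8 + 6
= 1679616 + 6 = 1679622.

1679622


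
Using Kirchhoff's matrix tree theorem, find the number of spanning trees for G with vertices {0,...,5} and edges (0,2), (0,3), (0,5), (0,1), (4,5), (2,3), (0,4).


By Kirchhoff's matrix tree theorem, the number of spanning trees equals
the determinant of any cofactor of the Laplacian matrix L.
G has 6 vertices and 7 edges.
Computing the (5 x 5) cofactor determinant gives 9.

9


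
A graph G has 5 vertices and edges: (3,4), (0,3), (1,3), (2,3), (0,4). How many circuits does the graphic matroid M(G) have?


A circuit in a graphic matroid = edge set of a simple cycle.
G has 5 vertices and 5 edges.
Enumerating all minimal edge subsets forming cycles...
Total circuits found: 1.

1


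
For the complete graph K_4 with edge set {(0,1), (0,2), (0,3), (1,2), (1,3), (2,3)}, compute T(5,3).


T(K_4; x,y) = x^3 + 3x^2 + 4xy + 2x + y^3 + 3y^2 + 2y.
Substituting x=5, y=3:
= 125 + 75 + 60 + 10 + 27 + 27 + 6
= 330.

330


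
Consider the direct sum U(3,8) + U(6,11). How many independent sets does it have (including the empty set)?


For a direct sum, |I(M1+M2)| = |I(M1)| * |I(M2)|.
|I(U(3,8))| = sum C(8,k) for k=0..3 = 93.
|I(U(6,11))| = sum C(11,k) for k=0..6 = 1486.
Total = 93 * 1486 = 138198.

138198


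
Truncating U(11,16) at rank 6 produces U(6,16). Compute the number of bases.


Truncating U(11,16) to rank 6 gives U(6,16).
Bases of U(6,16) are all 6-element subsets of 16 elements.
Number of bases = C(16,6) = 8008.

8008


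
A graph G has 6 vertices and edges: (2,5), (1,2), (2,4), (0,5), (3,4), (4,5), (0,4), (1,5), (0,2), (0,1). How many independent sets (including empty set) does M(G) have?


An independent set in a graphic matroid is an acyclic edge subset.
G has 6 vertices and 10 edges.
Enumerate all 2^10 = 1024 subsets, checking for acyclicity.
Total independent sets = 396.

396


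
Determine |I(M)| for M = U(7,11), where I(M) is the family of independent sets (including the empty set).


Independent sets of U(7,11) are all subsets of size <= 7.
Count = C(11,0) + C(11,1) + C(11,2) + C(11,3) + C(11,4) + C(11,5) + C(11,6) + C(11,7)
     = 1 + 11 + 55 + 165 + 330 + 462 + 462 + 330
     = 1816.

1816


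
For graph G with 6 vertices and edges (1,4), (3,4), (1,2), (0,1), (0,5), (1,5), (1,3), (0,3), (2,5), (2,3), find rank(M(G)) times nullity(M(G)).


r(M) = |V| - c = 6 - 1 = 5.
nullity = |E| - r(M) = 10 - 5 = 5.
Product = 5 * 5 = 25.

25


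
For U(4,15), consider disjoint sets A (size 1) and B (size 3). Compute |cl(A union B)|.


|A union B| = 1 + 3 = 4 (disjoint).
In U(4,15), cl(S) = S if |S| < 4, else cl(S) = E.
Since 4 >= 4, cl(A union B) = E.
|cl(A union B)| = 15.

15


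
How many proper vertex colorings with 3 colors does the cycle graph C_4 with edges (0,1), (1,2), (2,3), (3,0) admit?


P(C_4, k) = (k-1)^4 + (-1)^4*(k-1).
P(3) = (2)^4 + 2
= 16 + 2 = 18.

18


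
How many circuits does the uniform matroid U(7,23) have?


In U(7,23), circuits are the (8)-element subsets.
Any set of 8 elements is dependent, and removing any one element gives
an independent set of size 7, so it is a minimal dependent set.
Number of circuits = C(23,8) = 490314.

490314


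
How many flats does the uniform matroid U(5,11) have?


Flats of U(5,11): every subset of size < 5 is a flat, plus E itself.
Count = C(11,0) + C(11,1) + C(11,2) + C(11,3) + C(11,4) + 1
     = 1 + 11 + 55 + 165 + 330 + 1
     = 563.

563


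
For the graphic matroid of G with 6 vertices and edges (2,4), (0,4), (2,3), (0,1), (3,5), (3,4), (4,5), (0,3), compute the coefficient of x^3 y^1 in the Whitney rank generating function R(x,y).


R(x,y) = sum over A in 2^E of x^(r(E)-r(A)) * y^(|A|-r(A)).
G has 6 vertices, 8 edges. r(E) = 5.
Enumerate all 2^8 = 256 subsets.
Count subsets with r(E)-r(A)=3 and |A|-r(A)=1: 3.

3


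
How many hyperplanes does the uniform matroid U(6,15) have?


Hyperplanes of U(6,15) are flats of rank 5.
In a uniform matroid, these are exactly the (5)-element subsets.
Count = C(15,5) = 3003.

3003


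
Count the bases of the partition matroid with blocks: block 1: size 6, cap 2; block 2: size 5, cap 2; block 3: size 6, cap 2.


A basis picks exactly ci elements from block i.
Number of bases = product of C(|Si|, ci).
= C(6,2) * C(5,2) * C(6,2)
= 15 * 10 * 15
= 2250.

2250


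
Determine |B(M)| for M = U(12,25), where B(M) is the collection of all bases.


Bases of U(12,25) are all 12-element subsets of the 25-element ground set.
Number of bases = C(25,12).
C(25,12) = 5200300.

5200300


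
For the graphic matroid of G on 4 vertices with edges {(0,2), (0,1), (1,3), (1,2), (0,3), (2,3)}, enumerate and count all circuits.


A circuit in a graphic matroid = edge set of a simple cycle.
G has 4 vertices and 6 edges.
Enumerating all minimal edge subsets forming cycles...
Total circuits found: 7.

7


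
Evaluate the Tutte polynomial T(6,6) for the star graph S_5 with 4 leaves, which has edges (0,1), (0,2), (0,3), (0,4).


A star on 5 vertices is a tree with 4 edges.
T(x,y) = x^(4) for any tree.
T(6,6) = 6^4 = 1296.

1296


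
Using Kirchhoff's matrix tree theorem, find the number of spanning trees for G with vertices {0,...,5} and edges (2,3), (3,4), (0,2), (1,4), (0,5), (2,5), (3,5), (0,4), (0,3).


By Kirchhoff's matrix tree theorem, the number of spanning trees equals
the determinant of any cofactor of the Laplacian matrix L.
G has 6 vertices and 9 edges.
Computing the (5 x 5) cofactor determinant gives 40.

40


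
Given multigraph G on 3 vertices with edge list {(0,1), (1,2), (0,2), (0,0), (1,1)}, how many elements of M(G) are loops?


In a graphic matroid, a loop is a self-loop edge (u,u) with rank 0.
Examining all 5 edges for self-loops...
Self-loops found: (0,0), (1,1)
Number of loops = 2.

2


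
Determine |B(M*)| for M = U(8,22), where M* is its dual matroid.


The dual of U(r,n) is U(n-r, n) = U(14,22).
Bases of U(14,22) are all (14)-element subsets.
|B(M*)| = C(22,14) = 22! / (14! * 8!) = 319770.

319770


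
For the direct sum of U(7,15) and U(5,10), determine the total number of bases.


Bases of a direct sum M1 + M2: |B| = |B(M1)| * |B(M2)|.
|B(U(7,15))| = C(15,7) = 6435.
|B(U(5,10))| = C(10,5) = 252.
Total bases = 6435 * 252 = 1621620.

1621620


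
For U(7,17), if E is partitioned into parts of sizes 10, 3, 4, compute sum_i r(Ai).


r(Ai) = min(|Ai|, 7) for each part.
Sum = min(10,7) + min(3,7) + min(4,7)
    = 7 + 3 + 4
    = 14.

14


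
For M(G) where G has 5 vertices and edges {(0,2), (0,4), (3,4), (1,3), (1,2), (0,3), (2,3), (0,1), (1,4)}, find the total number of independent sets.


An independent set in a graphic matroid is an acyclic edge subset.
G has 5 vertices and 9 edges.
Enumerate all 2^9 = 512 subsets, checking for acyclicity.
Total independent sets = 198.

198


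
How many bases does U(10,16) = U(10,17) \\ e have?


Deleting e from U(10,17) gives U(10,16) since n > r.
Bases of U(10,16) = C(16,10) = 8008.

8008


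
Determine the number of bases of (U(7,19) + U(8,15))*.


(M1+M2)* = M1* + M2*.
M1* = U(12,19), bases: C(19,12) = 50388.
M2* = U(7,15), bases: C(15,7) = 6435.
|B(M*)| = 50388 * 6435 = 324246780.

324246780


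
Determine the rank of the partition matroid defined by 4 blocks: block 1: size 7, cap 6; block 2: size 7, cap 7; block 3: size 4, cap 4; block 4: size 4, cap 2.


Rank of a partition matroid = sum of min(|Si|, ci) for each block.
= min(7,6) + min(7,7) + min(4,4) + min(4,2)
= 6 + 7 + 4 + 2
= 19.

19


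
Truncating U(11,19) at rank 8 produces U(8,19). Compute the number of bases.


Truncating U(11,19) to rank 8 gives U(8,19).
Bases of U(8,19) are all 8-element subsets of 19 elements.
Number of bases = C(19,8) = 75582.

75582


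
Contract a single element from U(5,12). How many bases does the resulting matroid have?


Contracting e from U(5,12) gives U(4,11).
Bases of U(4,11) = C(11,4) = (11 * 10 * 9 * 8) / (1 * 2 * 3 * 4) = 330.

330


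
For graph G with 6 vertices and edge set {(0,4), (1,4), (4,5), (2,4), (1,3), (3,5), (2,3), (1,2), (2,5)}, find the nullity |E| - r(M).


Cycle rank (nullity) = |E| - r(M) = |E| - (|V| - c).
|E| = 9, |V| = 6, c = 1.
Nullity = 9 - (6 - 1) = 9 - 5 = 4.

4


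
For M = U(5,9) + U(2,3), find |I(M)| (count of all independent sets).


For a direct sum, |I(M1+M2)| = |I(M1)| * |I(M2)|.
|I(U(5,9))| = sum C(9,k) for k=0..5 = 382.
|I(U(2,3))| = sum C(3,k) for k=0..2 = 7.
Total = 382 * 7 = 2674.

2674


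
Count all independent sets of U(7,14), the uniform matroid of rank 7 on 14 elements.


Independent sets of U(7,14) are all subsets of size <= 7.
Count = (14 choose 0) + (14 choose 1) + (14 choose 2) + (14 choose 3) + (14 choose 4) + (14 choose 5) + (14 choose 6) + (14 choose 7)
     = 1 + 14 + 91 + 364 + 1001 + 2002 + 3003 + 3432
     = 9908.

9908


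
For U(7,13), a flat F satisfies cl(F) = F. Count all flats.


Flats of U(7,13): every subset of size < 7 is a flat, plus E itself.
Count = (13 choose 0) + (13 choose 1) + (13 choose 2) + (13 choose 3) + (13 choose 4) + (13 choose 5) + (13 choose 6) + 1
     = 1 + 13 + 78 + 286 + 715 + 1287 + 1716 + 1
     = 4097.

4097
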